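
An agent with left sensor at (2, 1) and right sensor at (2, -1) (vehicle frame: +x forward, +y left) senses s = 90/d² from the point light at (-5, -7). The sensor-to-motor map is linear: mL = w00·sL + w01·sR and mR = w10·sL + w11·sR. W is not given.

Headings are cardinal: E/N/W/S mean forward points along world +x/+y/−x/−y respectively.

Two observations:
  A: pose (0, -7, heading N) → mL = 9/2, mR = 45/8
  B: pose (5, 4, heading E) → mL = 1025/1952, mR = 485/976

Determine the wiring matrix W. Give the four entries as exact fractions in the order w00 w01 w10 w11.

1/2 1 1 1/2

obs A: pose=(0,-7,N) → sL=9/2, sR=9/4, mL=9/2, mR=45/8
obs B: pose=(5,4,E) → sL=5/16, sR=45/122, mL=1025/1952, mR=485/976
sensor matrix S = [[9/2, 9/4], [5/16, 45/122]]; det S = 3735/3904
solve [mL_A; mL_B] = S·[w00; w01] and [mR_A; mR_B] = S·[w10; w11]:
  w00 = 1/2, w01 = 1, w10 = 1, w11 = 1/2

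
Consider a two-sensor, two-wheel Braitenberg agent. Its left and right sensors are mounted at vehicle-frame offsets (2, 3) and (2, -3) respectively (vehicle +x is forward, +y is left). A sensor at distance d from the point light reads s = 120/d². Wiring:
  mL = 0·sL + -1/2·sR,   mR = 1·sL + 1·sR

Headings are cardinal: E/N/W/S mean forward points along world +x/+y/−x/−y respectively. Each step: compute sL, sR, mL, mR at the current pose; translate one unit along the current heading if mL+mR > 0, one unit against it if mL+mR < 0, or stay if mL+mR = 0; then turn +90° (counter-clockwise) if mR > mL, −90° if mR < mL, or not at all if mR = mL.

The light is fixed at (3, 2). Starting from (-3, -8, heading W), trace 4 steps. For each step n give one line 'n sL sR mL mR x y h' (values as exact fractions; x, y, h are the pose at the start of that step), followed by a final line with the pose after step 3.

0 120/233 120/113 -60/113 41520/26329 -3 -8 W
1 3/4 30/61 -15/61 303/244 -4 -8 S
2 120/89 120/221 -60/221 37200/19669 -4 -9 E
3 20/27 4/3 -2/3 56/27 -3 -9 N
final -3 -8 W

n=0: pose=(-3,-8,W); sL=120/233, sR=120/113; mL=-60/113, mR=41520/26329; mL+mR=27540/26329 → advance +1; mR−mL=55500/26329 → turn +1·90°
n=1: pose=(-4,-8,S); sL=3/4, sR=30/61; mL=-15/61, mR=303/244; mL+mR=243/244 → advance +1; mR−mL=363/244 → turn +1·90°
n=2: pose=(-4,-9,E); sL=120/89, sR=120/221; mL=-60/221, mR=37200/19669; mL+mR=31860/19669 → advance +1; mR−mL=42540/19669 → turn +1·90°
n=3: pose=(-3,-9,N); sL=20/27, sR=4/3; mL=-2/3, mR=56/27; mL+mR=38/27 → advance +1; mR−mL=74/27 → turn +1·90°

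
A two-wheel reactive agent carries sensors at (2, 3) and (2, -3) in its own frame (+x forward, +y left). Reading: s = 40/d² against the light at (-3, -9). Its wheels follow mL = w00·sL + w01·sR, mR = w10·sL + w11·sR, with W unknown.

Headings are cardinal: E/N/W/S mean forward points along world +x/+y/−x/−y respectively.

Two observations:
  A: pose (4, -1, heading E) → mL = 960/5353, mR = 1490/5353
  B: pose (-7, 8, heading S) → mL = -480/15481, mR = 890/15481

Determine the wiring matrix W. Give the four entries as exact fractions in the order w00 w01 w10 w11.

-1 1 -1/2 1

obs A: pose=(4,-1,E) → sL=20/101, sR=20/53, mL=960/5353, mR=1490/5353
obs B: pose=(-7,8,S) → sL=20/113, sR=20/137, mL=-480/15481, mR=890/15481
sensor matrix S = [[20/101, 20/53], [20/113, 20/137]]; det S = -3139200/82869793
solve [mL_A; mL_B] = S·[w00; w01] and [mR_A; mR_B] = S·[w10; w11]:
  w00 = -1, w01 = 1, w10 = -1/2, w11 = 1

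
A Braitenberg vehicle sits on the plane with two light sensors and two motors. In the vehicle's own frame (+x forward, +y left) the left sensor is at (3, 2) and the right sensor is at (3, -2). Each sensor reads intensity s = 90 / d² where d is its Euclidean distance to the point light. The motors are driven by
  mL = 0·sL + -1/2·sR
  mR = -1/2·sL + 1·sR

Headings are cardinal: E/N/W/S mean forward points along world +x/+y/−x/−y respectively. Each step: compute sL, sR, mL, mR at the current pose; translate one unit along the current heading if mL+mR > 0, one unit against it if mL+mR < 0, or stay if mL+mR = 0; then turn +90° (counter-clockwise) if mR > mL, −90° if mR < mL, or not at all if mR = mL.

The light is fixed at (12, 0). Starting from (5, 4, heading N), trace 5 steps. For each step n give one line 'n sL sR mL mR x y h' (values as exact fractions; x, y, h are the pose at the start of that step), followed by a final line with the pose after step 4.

0 9/13 45/37 -45/74 837/962 5 4 N
1 90/109 90/149 -45/149 3105/16241 5 5 W
2 9/2 45/34 -45/68 -63/68 6 5 S
3 90/97 18/29 -9/29 441/2813 6 6 W
4 5 45/29 -45/58 -55/58 7 6 S
final 7 7 W

n=0: pose=(5,4,N); sL=9/13, sR=45/37; mL=-45/74, mR=837/962; mL+mR=126/481 → advance +1; mR−mL=711/481 → turn +1·90°
n=1: pose=(5,5,W); sL=90/109, sR=90/149; mL=-45/149, mR=3105/16241; mL+mR=-1800/16241 → advance -1; mR−mL=8010/16241 → turn +1·90°
n=2: pose=(6,5,S); sL=9/2, sR=45/34; mL=-45/68, mR=-63/68; mL+mR=-27/17 → advance -1; mR−mL=-9/34 → turn -1·90°
n=3: pose=(6,6,W); sL=90/97, sR=18/29; mL=-9/29, mR=441/2813; mL+mR=-432/2813 → advance -1; mR−mL=1314/2813 → turn +1·90°
n=4: pose=(7,6,S); sL=5, sR=45/29; mL=-45/58, mR=-55/58; mL+mR=-50/29 → advance -1; mR−mL=-5/29 → turn -1·90°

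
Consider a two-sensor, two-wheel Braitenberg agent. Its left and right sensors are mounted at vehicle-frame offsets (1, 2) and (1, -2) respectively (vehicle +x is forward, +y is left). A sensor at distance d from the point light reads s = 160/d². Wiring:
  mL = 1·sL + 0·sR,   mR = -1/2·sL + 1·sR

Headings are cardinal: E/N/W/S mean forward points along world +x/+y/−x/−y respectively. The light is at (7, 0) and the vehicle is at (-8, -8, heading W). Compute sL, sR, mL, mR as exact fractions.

40/89 40/73 40/89 2100/6497

left sensor world pos  = (-9, -10); dL² = 356
right sensor world pos = (-9, -6); dR² = 292
sL = 160/356 = 40/89
sR = 160/292 = 40/73
mL = 1·sL + 0·sR = 40/89
mR = -1/2·sL + 1·sR = 2100/6497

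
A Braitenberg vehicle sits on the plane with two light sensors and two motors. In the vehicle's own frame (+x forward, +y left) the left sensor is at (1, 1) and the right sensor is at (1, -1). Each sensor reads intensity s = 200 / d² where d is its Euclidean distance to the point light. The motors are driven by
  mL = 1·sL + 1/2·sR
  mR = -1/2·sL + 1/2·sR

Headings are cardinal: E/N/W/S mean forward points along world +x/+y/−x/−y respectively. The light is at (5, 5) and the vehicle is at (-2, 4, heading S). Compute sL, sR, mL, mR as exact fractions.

5 50/17 110/17 -35/34

left sensor world pos  = (-1, 3); dL² = 40
right sensor world pos = (-3, 3); dR² = 68
sL = 200/40 = 5
sR = 200/68 = 50/17
mL = 1·sL + 1/2·sR = 110/17
mR = -1/2·sL + 1/2·sR = -35/34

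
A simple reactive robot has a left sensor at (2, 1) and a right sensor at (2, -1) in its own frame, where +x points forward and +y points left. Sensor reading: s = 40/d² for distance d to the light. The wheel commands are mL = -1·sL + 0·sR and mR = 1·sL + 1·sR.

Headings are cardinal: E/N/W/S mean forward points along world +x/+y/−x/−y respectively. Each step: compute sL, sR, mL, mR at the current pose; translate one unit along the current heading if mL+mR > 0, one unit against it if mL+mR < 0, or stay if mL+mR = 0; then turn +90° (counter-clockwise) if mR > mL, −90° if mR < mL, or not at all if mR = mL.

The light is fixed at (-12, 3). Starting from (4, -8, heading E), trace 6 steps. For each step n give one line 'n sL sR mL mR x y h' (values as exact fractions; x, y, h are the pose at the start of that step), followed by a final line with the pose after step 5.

0 5/53 10/117 -5/53 1115/6201 4 -8 E
1 40/337 8/81 -40/337 5936/27297 5 -8 N
2 20/173 20/153 -20/173 6520/26469 5 -7 W
3 40/433 40/369 -40/433 32080/159777 4 -7 S
4 5/53 10/117 -5/53 1115/6201 4 -8 E
5 40/337 8/81 -40/337 5936/27297 5 -8 N
final 5 -7 W

n=0: pose=(4,-8,E); sL=5/53, sR=10/117; mL=-5/53, mR=1115/6201; mL+mR=10/117 → advance +1; mR−mL=1700/6201 → turn +1·90°
n=1: pose=(5,-8,N); sL=40/337, sR=8/81; mL=-40/337, mR=5936/27297; mL+mR=8/81 → advance +1; mR−mL=9176/27297 → turn +1·90°
n=2: pose=(5,-7,W); sL=20/173, sR=20/153; mL=-20/173, mR=6520/26469; mL+mR=20/153 → advance +1; mR−mL=9580/26469 → turn +1·90°
n=3: pose=(4,-7,S); sL=40/433, sR=40/369; mL=-40/433, mR=32080/159777; mL+mR=40/369 → advance +1; mR−mL=46840/159777 → turn +1·90°
n=4: pose=(4,-8,E); sL=5/53, sR=10/117; mL=-5/53, mR=1115/6201; mL+mR=10/117 → advance +1; mR−mL=1700/6201 → turn +1·90°
n=5: pose=(5,-8,N); sL=40/337, sR=8/81; mL=-40/337, mR=5936/27297; mL+mR=8/81 → advance +1; mR−mL=9176/27297 → turn +1·90°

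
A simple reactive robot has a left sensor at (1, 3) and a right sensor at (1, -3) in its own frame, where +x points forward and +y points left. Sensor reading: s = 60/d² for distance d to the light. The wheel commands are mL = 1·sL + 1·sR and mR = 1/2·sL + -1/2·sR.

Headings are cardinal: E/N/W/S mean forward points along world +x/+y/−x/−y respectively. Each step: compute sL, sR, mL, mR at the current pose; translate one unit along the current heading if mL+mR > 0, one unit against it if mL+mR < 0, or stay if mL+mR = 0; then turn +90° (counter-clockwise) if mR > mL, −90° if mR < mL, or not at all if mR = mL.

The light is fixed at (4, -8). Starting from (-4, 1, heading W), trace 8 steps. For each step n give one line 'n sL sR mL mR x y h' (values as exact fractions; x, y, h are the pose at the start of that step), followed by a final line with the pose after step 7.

n=0: pose=(-4,1,W); sL=20/39, sR=4/15; mL=152/195, mR=8/65; mL+mR=176/195 → advance +1; mR−mL=-128/195 → turn -1·90°
n=1: pose=(-5,1,N); sL=15/61, sR=15/34; mL=1425/2074, mR=-405/4148; mL+mR=2445/4148 → advance +1; mR−mL=-3255/4148 → turn -1·90°
n=2: pose=(-5,2,E); sL=60/233, sR=60/113; mL=20760/26329, mR=-3600/26329; mL+mR=17160/26329 → advance +1; mR−mL=-24360/26329 → turn -1·90°
n=3: pose=(-4,2,S); sL=30/53, sR=30/101; mL=4620/5353, mR=720/5353; mL+mR=5340/5353 → advance +1; mR−mL=-3900/5353 → turn -1·90°
n=4: pose=(-4,1,W); sL=20/39, sR=4/15; mL=152/195, mR=8/65; mL+mR=176/195 → advance +1; mR−mL=-128/195 → turn -1·90°
n=5: pose=(-5,1,N); sL=15/61, sR=15/34; mL=1425/2074, mR=-405/4148; mL+mR=2445/4148 → advance +1; mR−mL=-3255/4148 → turn -1·90°
n=6: pose=(-5,2,E); sL=60/233, sR=60/113; mL=20760/26329, mR=-3600/26329; mL+mR=17160/26329 → advance +1; mR−mL=-24360/26329 → turn -1·90°
n=7: pose=(-4,2,S); sL=30/53, sR=30/101; mL=4620/5353, mR=720/5353; mL+mR=5340/5353 → advance +1; mR−mL=-3900/5353 → turn -1·90°

0 20/39 4/15 152/195 8/65 -4 1 W
1 15/61 15/34 1425/2074 -405/4148 -5 1 N
2 60/233 60/113 20760/26329 -3600/26329 -5 2 E
3 30/53 30/101 4620/5353 720/5353 -4 2 S
4 20/39 4/15 152/195 8/65 -4 1 W
5 15/61 15/34 1425/2074 -405/4148 -5 1 N
6 60/233 60/113 20760/26329 -3600/26329 -5 2 E
7 30/53 30/101 4620/5353 720/5353 -4 2 S
final -4 1 W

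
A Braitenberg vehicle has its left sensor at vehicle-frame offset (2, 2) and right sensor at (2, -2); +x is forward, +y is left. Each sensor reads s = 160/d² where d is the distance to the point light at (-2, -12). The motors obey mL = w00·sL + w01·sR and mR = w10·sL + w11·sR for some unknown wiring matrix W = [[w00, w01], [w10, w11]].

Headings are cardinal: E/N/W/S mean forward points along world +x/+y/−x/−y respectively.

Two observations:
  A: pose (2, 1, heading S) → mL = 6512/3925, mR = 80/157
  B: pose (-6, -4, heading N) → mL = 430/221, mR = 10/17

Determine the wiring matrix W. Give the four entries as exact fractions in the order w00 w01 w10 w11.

1 1/2 1/2 0

obs A: pose=(2,1,S) → sL=160/157, sR=32/25, mL=6512/3925, mR=80/157
obs B: pose=(-6,-4,N) → sL=20/17, sR=20/13, mL=430/221, mR=10/17
sensor matrix S = [[160/157, 32/25], [20/17, 20/13]]; det S = 10752/173485
solve [mL_A; mL_B] = S·[w00; w01] and [mR_A; mR_B] = S·[w10; w11]:
  w00 = 1, w01 = 1/2, w10 = 1/2, w11 = 0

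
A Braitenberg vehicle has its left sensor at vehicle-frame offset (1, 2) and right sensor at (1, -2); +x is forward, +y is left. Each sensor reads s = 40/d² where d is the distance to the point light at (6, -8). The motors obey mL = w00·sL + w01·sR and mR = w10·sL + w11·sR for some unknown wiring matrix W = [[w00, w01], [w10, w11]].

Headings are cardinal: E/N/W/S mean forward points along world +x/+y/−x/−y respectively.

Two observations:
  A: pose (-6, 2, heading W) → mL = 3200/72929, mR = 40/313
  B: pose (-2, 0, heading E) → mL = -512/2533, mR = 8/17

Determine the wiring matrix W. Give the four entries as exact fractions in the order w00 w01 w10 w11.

1 -1 0 1

obs A: pose=(-6,2,W) → sL=40/233, sR=40/313, mL=3200/72929, mR=40/313
obs B: pose=(-2,0,E) → sL=40/149, sR=8/17, mL=-512/2533, mR=8/17
sensor matrix S = [[40/233, 40/313], [40/149, 8/17]]; det S = 8586240/184729157
solve [mL_A; mL_B] = S·[w00; w01] and [mR_A; mR_B] = S·[w10; w11]:
  w00 = 1, w01 = -1, w10 = 0, w11 = 1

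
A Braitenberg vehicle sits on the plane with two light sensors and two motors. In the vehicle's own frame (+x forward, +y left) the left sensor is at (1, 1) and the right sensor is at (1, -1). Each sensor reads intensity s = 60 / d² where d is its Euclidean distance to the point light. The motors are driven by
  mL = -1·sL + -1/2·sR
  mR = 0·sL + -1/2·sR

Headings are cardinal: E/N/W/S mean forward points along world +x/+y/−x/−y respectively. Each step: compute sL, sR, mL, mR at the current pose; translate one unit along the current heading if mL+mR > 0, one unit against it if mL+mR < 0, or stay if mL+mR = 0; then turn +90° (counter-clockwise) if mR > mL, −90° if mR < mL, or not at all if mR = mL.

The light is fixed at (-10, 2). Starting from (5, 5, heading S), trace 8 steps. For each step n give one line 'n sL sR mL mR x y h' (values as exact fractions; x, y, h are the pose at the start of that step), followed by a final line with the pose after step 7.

0 3/13 3/10 -99/260 -3/20 5 5 S
1 60/281 12/53 -4866/14893 -6/53 5 6 E
2 30/97 6/25 -1041/2425 -3/25 4 6 N
3 60/173 12/37 -3258/6401 -6/37 4 5 W
4 3/13 3/10 -99/260 -3/20 5 5 S
5 60/281 12/53 -4866/14893 -6/53 5 6 E
6 30/97 6/25 -1041/2425 -3/25 4 6 N
7 60/173 12/37 -3258/6401 -6/37 4 5 W
final 5 5 S

n=0: pose=(5,5,S); sL=3/13, sR=3/10; mL=-99/260, mR=-3/20; mL+mR=-69/130 → advance -1; mR−mL=3/13 → turn +1·90°
n=1: pose=(5,6,E); sL=60/281, sR=12/53; mL=-4866/14893, mR=-6/53; mL+mR=-6552/14893 → advance -1; mR−mL=60/281 → turn +1·90°
n=2: pose=(4,6,N); sL=30/97, sR=6/25; mL=-1041/2425, mR=-3/25; mL+mR=-1332/2425 → advance -1; mR−mL=30/97 → turn +1·90°
n=3: pose=(4,5,W); sL=60/173, sR=12/37; mL=-3258/6401, mR=-6/37; mL+mR=-4296/6401 → advance -1; mR−mL=60/173 → turn +1·90°
n=4: pose=(5,5,S); sL=3/13, sR=3/10; mL=-99/260, mR=-3/20; mL+mR=-69/130 → advance -1; mR−mL=3/13 → turn +1·90°
n=5: pose=(5,6,E); sL=60/281, sR=12/53; mL=-4866/14893, mR=-6/53; mL+mR=-6552/14893 → advance -1; mR−mL=60/281 → turn +1·90°
n=6: pose=(4,6,N); sL=30/97, sR=6/25; mL=-1041/2425, mR=-3/25; mL+mR=-1332/2425 → advance -1; mR−mL=30/97 → turn +1·90°
n=7: pose=(4,5,W); sL=60/173, sR=12/37; mL=-3258/6401, mR=-6/37; mL+mR=-4296/6401 → advance -1; mR−mL=60/173 → turn +1·90°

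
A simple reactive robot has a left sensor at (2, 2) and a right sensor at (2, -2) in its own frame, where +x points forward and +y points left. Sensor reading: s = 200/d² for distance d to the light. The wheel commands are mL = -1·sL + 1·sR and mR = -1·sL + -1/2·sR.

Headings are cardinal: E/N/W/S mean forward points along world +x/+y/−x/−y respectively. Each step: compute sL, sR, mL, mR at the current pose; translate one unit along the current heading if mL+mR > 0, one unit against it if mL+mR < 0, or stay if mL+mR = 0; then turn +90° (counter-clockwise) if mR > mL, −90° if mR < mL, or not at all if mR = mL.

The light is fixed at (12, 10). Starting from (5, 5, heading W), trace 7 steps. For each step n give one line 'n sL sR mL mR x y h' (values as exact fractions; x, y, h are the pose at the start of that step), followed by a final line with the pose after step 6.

n=0: pose=(5,5,W); sL=20/13, sR=20/9; mL=80/117, mR=-310/117; mL+mR=-230/117 → advance -1; mR−mL=-10/3 → turn -1·90°
n=1: pose=(6,5,N); sL=200/73, sR=8; mL=384/73, mR=-492/73; mL+mR=-108/73 → advance -1; mR−mL=-12 → turn -1·90°
n=2: pose=(6,4,E); sL=25/4, sR=5/2; mL=-15/4, mR=-15/2; mL+mR=-45/4 → advance -1; mR−mL=-15/4 → turn -1·90°
n=3: pose=(5,4,S); sL=200/89, sR=40/29; mL=-2240/2581, mR=-7580/2581; mL+mR=-9820/2581 → advance -1; mR−mL=-60/29 → turn -1·90°
n=4: pose=(5,5,W); sL=20/13, sR=20/9; mL=80/117, mR=-310/117; mL+mR=-230/117 → advance -1; mR−mL=-10/3 → turn -1·90°
n=5: pose=(6,5,N); sL=200/73, sR=8; mL=384/73, mR=-492/73; mL+mR=-108/73 → advance -1; mR−mL=-12 → turn -1·90°
n=6: pose=(6,4,E); sL=25/4, sR=5/2; mL=-15/4, mR=-15/2; mL+mR=-45/4 → advance -1; mR−mL=-15/4 → turn -1·90°

0 20/13 20/9 80/117 -310/117 5 5 W
1 200/73 8 384/73 -492/73 6 5 N
2 25/4 5/2 -15/4 -15/2 6 4 E
3 200/89 40/29 -2240/2581 -7580/2581 5 4 S
4 20/13 20/9 80/117 -310/117 5 5 W
5 200/73 8 384/73 -492/73 6 5 N
6 25/4 5/2 -15/4 -15/2 6 4 E
final 5 4 S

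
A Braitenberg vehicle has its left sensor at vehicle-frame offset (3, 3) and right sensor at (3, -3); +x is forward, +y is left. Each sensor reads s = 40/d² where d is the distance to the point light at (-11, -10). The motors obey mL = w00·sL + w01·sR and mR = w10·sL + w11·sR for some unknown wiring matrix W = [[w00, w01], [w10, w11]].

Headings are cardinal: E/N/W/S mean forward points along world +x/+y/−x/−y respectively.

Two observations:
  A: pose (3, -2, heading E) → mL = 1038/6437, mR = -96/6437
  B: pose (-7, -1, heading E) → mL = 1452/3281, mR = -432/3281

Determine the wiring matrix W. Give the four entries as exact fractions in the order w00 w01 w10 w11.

1 1/2 1/2 -1/2

obs A: pose=(3,-2,E) → sL=4/41, sR=20/157, mL=1038/6437, mR=-96/6437
obs B: pose=(-7,-1,E) → sL=40/193, sR=8/17, mL=1452/3281, mR=-432/3281
sensor matrix S = [[4/41, 20/157], [40/193, 8/17]]; det S = 412032/21119797
solve [mL_A; mL_B] = S·[w00; w01] and [mR_A; mR_B] = S·[w10; w11]:
  w00 = 1, w01 = 1/2, w10 = 1/2, w11 = -1/2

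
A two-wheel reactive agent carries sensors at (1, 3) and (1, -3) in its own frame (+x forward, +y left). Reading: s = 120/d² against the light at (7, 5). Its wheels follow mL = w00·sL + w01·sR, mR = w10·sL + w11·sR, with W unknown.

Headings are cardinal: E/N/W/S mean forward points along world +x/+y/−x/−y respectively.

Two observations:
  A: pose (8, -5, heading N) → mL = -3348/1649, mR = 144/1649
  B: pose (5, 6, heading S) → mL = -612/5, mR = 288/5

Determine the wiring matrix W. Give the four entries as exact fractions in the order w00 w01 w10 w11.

obs A: pose=(8,-5,N) → sL=24/17, sR=120/97, mL=-3348/1649, mR=144/1649
obs B: pose=(5,6,S) → sL=120, sR=24/5, mL=-612/5, mR=288/5
sensor matrix S = [[24/17, 120/97], [120, 24/5]]; det S = -1168128/8245
solve [mL_A; mL_B] = S·[w00; w01] and [mR_A; mR_B] = S·[w10; w11]:
  w00 = -1, w01 = -1/2, w10 = 1/2, w11 = -1/2

-1 -1/2 1/2 -1/2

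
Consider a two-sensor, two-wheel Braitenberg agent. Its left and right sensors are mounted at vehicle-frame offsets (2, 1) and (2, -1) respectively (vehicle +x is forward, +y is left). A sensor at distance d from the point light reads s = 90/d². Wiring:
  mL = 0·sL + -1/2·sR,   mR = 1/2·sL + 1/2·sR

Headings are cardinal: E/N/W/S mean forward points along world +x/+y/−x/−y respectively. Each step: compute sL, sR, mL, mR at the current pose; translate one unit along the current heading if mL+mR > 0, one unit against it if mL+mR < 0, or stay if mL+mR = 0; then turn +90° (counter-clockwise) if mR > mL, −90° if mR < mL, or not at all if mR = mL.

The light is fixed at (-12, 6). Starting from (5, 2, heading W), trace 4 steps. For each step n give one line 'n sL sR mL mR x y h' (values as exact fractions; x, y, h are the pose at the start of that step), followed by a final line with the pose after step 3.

n=0: pose=(5,2,W); sL=9/25, sR=5/13; mL=-5/26, mR=121/325; mL+mR=9/50 → advance +1; mR−mL=367/650 → turn +1·90°
n=1: pose=(4,2,S); sL=18/65, sR=10/29; mL=-5/29, mR=586/1885; mL+mR=9/65 → advance +1; mR−mL=911/1885 → turn +1·90°
n=2: pose=(4,1,E); sL=9/34, sR=1/4; mL=-1/8, mR=35/136; mL+mR=9/68 → advance +1; mR−mL=13/34 → turn +1·90°
n=3: pose=(5,1,N); sL=18/53, sR=10/37; mL=-5/37, mR=598/1961; mL+mR=9/53 → advance +1; mR−mL=863/1961 → turn +1·90°

0 9/25 5/13 -5/26 121/325 5 2 W
1 18/65 10/29 -5/29 586/1885 4 2 S
2 9/34 1/4 -1/8 35/136 4 1 E
3 18/53 10/37 -5/37 598/1961 5 1 N
final 5 2 W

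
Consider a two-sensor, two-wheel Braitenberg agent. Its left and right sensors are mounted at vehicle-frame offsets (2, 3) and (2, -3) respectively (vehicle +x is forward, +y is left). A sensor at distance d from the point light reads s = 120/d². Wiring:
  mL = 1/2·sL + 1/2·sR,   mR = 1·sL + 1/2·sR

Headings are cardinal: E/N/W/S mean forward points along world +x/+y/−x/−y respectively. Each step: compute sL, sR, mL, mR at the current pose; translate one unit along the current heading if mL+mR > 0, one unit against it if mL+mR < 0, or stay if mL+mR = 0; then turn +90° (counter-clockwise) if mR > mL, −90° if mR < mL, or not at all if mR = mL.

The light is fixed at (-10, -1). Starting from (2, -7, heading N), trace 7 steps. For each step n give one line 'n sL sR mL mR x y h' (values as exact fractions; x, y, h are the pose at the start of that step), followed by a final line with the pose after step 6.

0 120/97 120/241 20280/23377 34740/23377 2 -7 N
1 30/41 15/13 1005/1066 1395/1066 2 -6 W
2 24/49 120/113 4296/5537 5652/5537 1 -6 S
3 60/89 12/25 1284/2225 2034/2225 1 -7 E
4 120/97 120/241 20280/23377 34740/23377 2 -7 N
5 30/41 15/13 1005/1066 1395/1066 2 -6 W
6 24/49 120/113 4296/5537 5652/5537 1 -6 S
final 1 -7 E

n=0: pose=(2,-7,N); sL=120/97, sR=120/241; mL=20280/23377, mR=34740/23377; mL+mR=55020/23377 → advance +1; mR−mL=60/97 → turn +1·90°
n=1: pose=(2,-6,W); sL=30/41, sR=15/13; mL=1005/1066, mR=1395/1066; mL+mR=1200/533 → advance +1; mR−mL=15/41 → turn +1·90°
n=2: pose=(1,-6,S); sL=24/49, sR=120/113; mL=4296/5537, mR=5652/5537; mL+mR=9948/5537 → advance +1; mR−mL=12/49 → turn +1·90°
n=3: pose=(1,-7,E); sL=60/89, sR=12/25; mL=1284/2225, mR=2034/2225; mL+mR=3318/2225 → advance +1; mR−mL=30/89 → turn +1·90°
n=4: pose=(2,-7,N); sL=120/97, sR=120/241; mL=20280/23377, mR=34740/23377; mL+mR=55020/23377 → advance +1; mR−mL=60/97 → turn +1·90°
n=5: pose=(2,-6,W); sL=30/41, sR=15/13; mL=1005/1066, mR=1395/1066; mL+mR=1200/533 → advance +1; mR−mL=15/41 → turn +1·90°
n=6: pose=(1,-6,S); sL=24/49, sR=120/113; mL=4296/5537, mR=5652/5537; mL+mR=9948/5537 → advance +1; mR−mL=12/49 → turn +1·90°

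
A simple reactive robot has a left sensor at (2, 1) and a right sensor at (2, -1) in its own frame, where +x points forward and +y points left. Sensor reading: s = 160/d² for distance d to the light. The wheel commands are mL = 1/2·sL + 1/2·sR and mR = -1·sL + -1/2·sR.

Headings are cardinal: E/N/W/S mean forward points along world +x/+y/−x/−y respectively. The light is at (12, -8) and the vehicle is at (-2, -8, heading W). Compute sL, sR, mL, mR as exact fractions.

left sensor world pos  = (-4, -9); dL² = 257
right sensor world pos = (-4, -7); dR² = 257
sL = 160/257 = 160/257
sR = 160/257 = 160/257
mL = 1/2·sL + 1/2·sR = 160/257
mR = -1·sL + -1/2·sR = -240/257

160/257 160/257 160/257 -240/257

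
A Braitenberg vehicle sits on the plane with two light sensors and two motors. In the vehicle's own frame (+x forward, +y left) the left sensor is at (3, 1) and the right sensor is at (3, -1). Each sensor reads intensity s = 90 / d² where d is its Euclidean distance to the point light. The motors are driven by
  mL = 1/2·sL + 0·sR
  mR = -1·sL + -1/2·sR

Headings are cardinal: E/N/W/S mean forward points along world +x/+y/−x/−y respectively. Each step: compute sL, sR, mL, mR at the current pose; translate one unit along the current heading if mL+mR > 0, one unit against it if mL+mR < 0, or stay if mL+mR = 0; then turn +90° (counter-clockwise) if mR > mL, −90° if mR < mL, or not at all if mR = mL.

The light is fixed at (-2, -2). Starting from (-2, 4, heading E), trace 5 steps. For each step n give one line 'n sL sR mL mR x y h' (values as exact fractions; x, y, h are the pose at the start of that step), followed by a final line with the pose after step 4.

n=0: pose=(-2,4,E); sL=45/29, sR=45/17; mL=45/58, mR=-2835/986; mL+mR=-1035/493 → advance -1; mR−mL=-1800/493 → turn -1·90°
n=1: pose=(-3,4,S); sL=10, sR=90/13; mL=5, mR=-175/13; mL+mR=-110/13 → advance -1; mR−mL=-240/13 → turn -1·90°
n=2: pose=(-3,5,W); sL=45/26, sR=9/8; mL=45/52, mR=-477/208; mL+mR=-297/208 → advance -1; mR−mL=-657/208 → turn -1·90°
n=3: pose=(-2,5,N); sL=90/101, sR=90/101; mL=45/101, mR=-135/101; mL+mR=-90/101 → advance -1; mR−mL=-180/101 → turn -1·90°
n=4: pose=(-2,4,E); sL=45/29, sR=45/17; mL=45/58, mR=-2835/986; mL+mR=-1035/493 → advance -1; mR−mL=-1800/493 → turn -1·90°

0 45/29 45/17 45/58 -2835/986 -2 4 E
1 10 90/13 5 -175/13 -3 4 S
2 45/26 9/8 45/52 -477/208 -3 5 W
3 90/101 90/101 45/101 -135/101 -2 5 N
4 45/29 45/17 45/58 -2835/986 -2 4 E
final -3 4 S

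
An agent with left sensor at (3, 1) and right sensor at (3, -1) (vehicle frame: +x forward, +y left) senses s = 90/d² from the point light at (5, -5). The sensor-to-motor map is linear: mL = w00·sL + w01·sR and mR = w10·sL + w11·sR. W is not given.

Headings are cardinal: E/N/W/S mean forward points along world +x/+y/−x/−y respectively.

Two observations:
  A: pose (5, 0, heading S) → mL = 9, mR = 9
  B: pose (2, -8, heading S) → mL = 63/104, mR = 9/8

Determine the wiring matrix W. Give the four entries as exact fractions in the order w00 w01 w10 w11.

-1/2 1 1/2 0

obs A: pose=(5,0,S) → sL=18, sR=18, mL=9, mR=9
obs B: pose=(2,-8,S) → sL=9/4, sR=45/26, mL=63/104, mR=9/8
sensor matrix S = [[18, 18], [9/4, 45/26]]; det S = -243/26
solve [mL_A; mL_B] = S·[w00; w01] and [mR_A; mR_B] = S·[w10; w11]:
  w00 = -1/2, w01 = 1, w10 = 1/2, w11 = 0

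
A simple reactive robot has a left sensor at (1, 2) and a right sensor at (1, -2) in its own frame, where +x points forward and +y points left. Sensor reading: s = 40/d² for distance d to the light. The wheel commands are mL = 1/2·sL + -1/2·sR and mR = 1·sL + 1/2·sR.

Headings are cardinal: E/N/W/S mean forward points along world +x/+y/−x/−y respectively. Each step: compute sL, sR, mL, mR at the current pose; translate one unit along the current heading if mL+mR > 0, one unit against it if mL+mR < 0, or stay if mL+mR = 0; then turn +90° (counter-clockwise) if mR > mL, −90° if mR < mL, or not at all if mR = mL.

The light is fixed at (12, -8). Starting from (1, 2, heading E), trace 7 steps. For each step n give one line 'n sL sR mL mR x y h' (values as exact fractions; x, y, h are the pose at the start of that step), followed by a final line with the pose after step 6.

0 10/61 10/41 -100/2501 715/2501 1 2 E
1 8/53 8/37 -64/1961 508/1961 2 2 N
2 20/101 4/29 88/2929 782/2929 2 3 W
3 40/181 40/269 1760/48689 14380/48689 1 3 S
4 10/61 10/41 -100/2501 715/2501 1 2 E
5 8/53 8/37 -64/1961 508/1961 2 2 N
6 20/101 4/29 88/2929 782/2929 2 3 W
final 1 3 S

n=0: pose=(1,2,E); sL=10/61, sR=10/41; mL=-100/2501, mR=715/2501; mL+mR=15/61 → advance +1; mR−mL=815/2501 → turn +1·90°
n=1: pose=(2,2,N); sL=8/53, sR=8/37; mL=-64/1961, mR=508/1961; mL+mR=12/53 → advance +1; mR−mL=572/1961 → turn +1·90°
n=2: pose=(2,3,W); sL=20/101, sR=4/29; mL=88/2929, mR=782/2929; mL+mR=30/101 → advance +1; mR−mL=694/2929 → turn +1·90°
n=3: pose=(1,3,S); sL=40/181, sR=40/269; mL=1760/48689, mR=14380/48689; mL+mR=60/181 → advance +1; mR−mL=12620/48689 → turn +1·90°
n=4: pose=(1,2,E); sL=10/61, sR=10/41; mL=-100/2501, mR=715/2501; mL+mR=15/61 → advance +1; mR−mL=815/2501 → turn +1·90°
n=5: pose=(2,2,N); sL=8/53, sR=8/37; mL=-64/1961, mR=508/1961; mL+mR=12/53 → advance +1; mR−mL=572/1961 → turn +1·90°
n=6: pose=(2,3,W); sL=20/101, sR=4/29; mL=88/2929, mR=782/2929; mL+mR=30/101 → advance +1; mR−mL=694/2929 → turn +1·90°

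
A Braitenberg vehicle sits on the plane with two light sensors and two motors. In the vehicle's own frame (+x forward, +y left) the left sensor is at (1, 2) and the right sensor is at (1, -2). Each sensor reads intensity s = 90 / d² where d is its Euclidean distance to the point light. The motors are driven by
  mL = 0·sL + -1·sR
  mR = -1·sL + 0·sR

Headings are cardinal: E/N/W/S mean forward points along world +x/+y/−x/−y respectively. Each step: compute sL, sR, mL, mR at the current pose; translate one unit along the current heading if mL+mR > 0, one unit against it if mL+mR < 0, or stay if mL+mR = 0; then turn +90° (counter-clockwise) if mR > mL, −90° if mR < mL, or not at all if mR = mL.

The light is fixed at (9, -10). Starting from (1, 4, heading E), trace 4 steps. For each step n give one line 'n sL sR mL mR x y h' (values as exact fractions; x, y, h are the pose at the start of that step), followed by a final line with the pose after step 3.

n=0: pose=(1,4,E); sL=18/61, sR=90/193; mL=-90/193, mR=-18/61; mL+mR=-8964/11773 → advance -1; mR−mL=2016/11773 → turn +1·90°
n=1: pose=(0,4,N); sL=45/173, sR=45/137; mL=-45/137, mR=-45/173; mL+mR=-13950/23701 → advance -1; mR−mL=1620/23701 → turn +1·90°
n=2: pose=(0,3,W); sL=90/221, sR=18/65; mL=-18/65, mR=-90/221; mL+mR=-756/1105 → advance -1; mR−mL=-144/1105 → turn -1·90°
n=3: pose=(1,3,N); sL=45/148, sR=45/116; mL=-45/116, mR=-45/148; mL+mR=-1485/2146 → advance -1; mR−mL=90/1073 → turn +1·90°

0 18/61 90/193 -90/193 -18/61 1 4 E
1 45/173 45/137 -45/137 -45/173 0 4 N
2 90/221 18/65 -18/65 -90/221 0 3 W
3 45/148 45/116 -45/116 -45/148 1 3 N
final 1 2 W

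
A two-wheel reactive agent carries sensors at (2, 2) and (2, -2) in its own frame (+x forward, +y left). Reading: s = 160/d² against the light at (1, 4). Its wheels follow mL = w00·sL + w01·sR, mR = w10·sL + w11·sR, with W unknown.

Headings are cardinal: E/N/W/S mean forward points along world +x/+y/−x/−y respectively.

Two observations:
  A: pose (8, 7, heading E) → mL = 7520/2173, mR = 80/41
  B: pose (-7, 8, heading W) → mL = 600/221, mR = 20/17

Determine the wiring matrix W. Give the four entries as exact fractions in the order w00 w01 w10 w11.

obs A: pose=(8,7,E) → sL=80/53, sR=80/41, mL=7520/2173, mR=80/41
obs B: pose=(-7,8,W) → sL=20/13, sR=20/17, mL=600/221, mR=20/17
sensor matrix S = [[80/53, 80/41], [20/13, 20/17]]; det S = -588800/480233
solve [mL_A; mL_B] = S·[w00; w01] and [mR_A; mR_B] = S·[w10; w11]:
  w00 = 1, w01 = 1, w10 = 0, w11 = 1

1 1 0 1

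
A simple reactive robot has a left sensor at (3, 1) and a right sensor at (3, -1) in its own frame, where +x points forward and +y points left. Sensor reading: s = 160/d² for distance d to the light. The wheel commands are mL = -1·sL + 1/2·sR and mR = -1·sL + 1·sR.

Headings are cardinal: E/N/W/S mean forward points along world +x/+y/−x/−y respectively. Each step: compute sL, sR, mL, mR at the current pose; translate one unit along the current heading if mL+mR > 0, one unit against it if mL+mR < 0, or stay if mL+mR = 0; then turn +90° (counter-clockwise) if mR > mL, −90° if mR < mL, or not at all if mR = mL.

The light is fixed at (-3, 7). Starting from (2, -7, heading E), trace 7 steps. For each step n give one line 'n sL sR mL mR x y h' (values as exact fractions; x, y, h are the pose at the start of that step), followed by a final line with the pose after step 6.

n=0: pose=(2,-7,E); sL=160/233, sR=160/289; mL=-27600/67337, mR=-8960/67337; mL+mR=-36560/67337 → advance -1; mR−mL=80/289 → turn +1·90°
n=1: pose=(1,-7,N); sL=16/13, sR=80/73; mL=-648/949, mR=-128/949; mL+mR=-776/949 → advance -1; mR−mL=40/73 → turn +1·90°
n=2: pose=(1,-8,W); sL=160/257, sR=160/197; mL=-10960/50629, mR=9600/50629; mL+mR=-1360/50629 → advance -1; mR−mL=80/197 → turn +1·90°
n=3: pose=(2,-8,S); sL=4/9, sR=8/17; mL=-32/153, mR=4/153; mL+mR=-28/153 → advance -1; mR−mL=4/17 → turn +1·90°
n=4: pose=(2,-7,E); sL=160/233, sR=160/289; mL=-27600/67337, mR=-8960/67337; mL+mR=-36560/67337 → advance -1; mR−mL=80/289 → turn +1·90°
n=5: pose=(1,-7,N); sL=16/13, sR=80/73; mL=-648/949, mR=-128/949; mL+mR=-776/949 → advance -1; mR−mL=40/73 → turn +1·90°
n=6: pose=(1,-8,W); sL=160/257, sR=160/197; mL=-10960/50629, mR=9600/50629; mL+mR=-1360/50629 → advance -1; mR−mL=80/197 → turn +1·90°

0 160/233 160/289 -27600/67337 -8960/67337 2 -7 E
1 16/13 80/73 -648/949 -128/949 1 -7 N
2 160/257 160/197 -10960/50629 9600/50629 1 -8 W
3 4/9 8/17 -32/153 4/153 2 -8 S
4 160/233 160/289 -27600/67337 -8960/67337 2 -7 E
5 16/13 80/73 -648/949 -128/949 1 -7 N
6 160/257 160/197 -10960/50629 9600/50629 1 -8 W
final 2 -8 S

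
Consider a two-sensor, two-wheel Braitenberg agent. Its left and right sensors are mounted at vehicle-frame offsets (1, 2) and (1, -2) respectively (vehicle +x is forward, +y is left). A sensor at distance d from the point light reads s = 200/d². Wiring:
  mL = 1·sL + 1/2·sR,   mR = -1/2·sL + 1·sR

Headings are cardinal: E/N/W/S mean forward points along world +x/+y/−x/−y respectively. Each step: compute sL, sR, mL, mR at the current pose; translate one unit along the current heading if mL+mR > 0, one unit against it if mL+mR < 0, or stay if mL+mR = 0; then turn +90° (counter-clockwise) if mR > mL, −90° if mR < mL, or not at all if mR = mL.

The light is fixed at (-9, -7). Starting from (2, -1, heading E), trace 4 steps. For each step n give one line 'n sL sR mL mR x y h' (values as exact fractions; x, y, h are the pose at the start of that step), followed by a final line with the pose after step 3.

n=0: pose=(2,-1,E); sL=25/26, sR=5/4; mL=165/104, mR=10/13; mL+mR=245/104 → advance +1; mR−mL=-85/104 → turn -1·90°
n=1: pose=(3,-1,S); sL=200/221, sR=8/5; mL=1884/1105, mR=1268/1105; mL+mR=3152/1105 → advance +1; mR−mL=-616/1105 → turn -1·90°
n=2: pose=(3,-2,W); sL=20/13, sR=20/17; mL=470/221, mR=90/221; mL+mR=560/221 → advance +1; mR−mL=-380/221 → turn -1·90°
n=3: pose=(2,-2,N); sL=200/117, sR=40/41; mL=10540/4797, mR=580/4797; mL+mR=11120/4797 → advance +1; mR−mL=-3320/1599 → turn -1·90°

0 25/26 5/4 165/104 10/13 2 -1 E
1 200/221 8/5 1884/1105 1268/1105 3 -1 S
2 20/13 20/17 470/221 90/221 3 -2 W
3 200/117 40/41 10540/4797 580/4797 2 -2 N
final 2 -1 E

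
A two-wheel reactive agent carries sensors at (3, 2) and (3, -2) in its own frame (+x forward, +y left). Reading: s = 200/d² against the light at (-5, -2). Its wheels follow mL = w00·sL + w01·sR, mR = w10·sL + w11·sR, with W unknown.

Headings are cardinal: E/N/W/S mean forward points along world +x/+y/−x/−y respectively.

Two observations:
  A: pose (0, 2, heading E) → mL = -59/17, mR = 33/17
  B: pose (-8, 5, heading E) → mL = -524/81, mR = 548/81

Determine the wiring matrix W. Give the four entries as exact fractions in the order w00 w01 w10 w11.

-1 -1/2 -1/2 1

obs A: pose=(0,2,E) → sL=2, sR=50/17, mL=-59/17, mR=33/17
obs B: pose=(-8,5,E) → sL=200/81, sR=8, mL=-524/81, mR=548/81
sensor matrix S = [[2, 50/17], [200/81, 8]]; det S = 12032/1377
solve [mL_A; mL_B] = S·[w00; w01] and [mR_A; mR_B] = S·[w10; w11]:
  w00 = -1, w01 = -1/2, w10 = -1/2, w11 = 1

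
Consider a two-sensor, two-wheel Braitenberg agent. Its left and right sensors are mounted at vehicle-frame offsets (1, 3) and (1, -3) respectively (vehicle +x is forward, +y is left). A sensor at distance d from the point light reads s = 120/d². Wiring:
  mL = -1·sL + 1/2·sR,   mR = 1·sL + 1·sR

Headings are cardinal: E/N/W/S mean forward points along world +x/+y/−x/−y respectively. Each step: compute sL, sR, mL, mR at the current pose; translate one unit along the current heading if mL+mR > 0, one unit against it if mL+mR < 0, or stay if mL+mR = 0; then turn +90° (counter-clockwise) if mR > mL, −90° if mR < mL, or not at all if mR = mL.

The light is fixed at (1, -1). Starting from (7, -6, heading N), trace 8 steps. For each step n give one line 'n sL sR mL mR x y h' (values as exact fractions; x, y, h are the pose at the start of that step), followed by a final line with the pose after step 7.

0 24/5 120/97 -2028/485 2928/485 7 -6 N
1 60/37 60/13 330/481 3000/481 7 -5 W
2 120/89 120/29 1860/2581 14160/2581 6 -5 S
3 3 6/5 -12/5 21/5 6 -6 E
4 24/5 120/97 -2028/485 2928/485 7 -6 N
5 60/37 60/13 330/481 3000/481 7 -5 W
6 120/89 120/29 1860/2581 14160/2581 6 -5 S
7 3 6/5 -12/5 21/5 6 -6 E
final 7 -6 N

n=0: pose=(7,-6,N); sL=24/5, sR=120/97; mL=-2028/485, mR=2928/485; mL+mR=180/97 → advance +1; mR−mL=4956/485 → turn +1·90°
n=1: pose=(7,-5,W); sL=60/37, sR=60/13; mL=330/481, mR=3000/481; mL+mR=90/13 → advance +1; mR−mL=2670/481 → turn +1·90°
n=2: pose=(6,-5,S); sL=120/89, sR=120/29; mL=1860/2581, mR=14160/2581; mL+mR=180/29 → advance +1; mR−mL=12300/2581 → turn +1·90°
n=3: pose=(6,-6,E); sL=3, sR=6/5; mL=-12/5, mR=21/5; mL+mR=9/5 → advance +1; mR−mL=33/5 → turn +1·90°
n=4: pose=(7,-6,N); sL=24/5, sR=120/97; mL=-2028/485, mR=2928/485; mL+mR=180/97 → advance +1; mR−mL=4956/485 → turn +1·90°
n=5: pose=(7,-5,W); sL=60/37, sR=60/13; mL=330/481, mR=3000/481; mL+mR=90/13 → advance +1; mR−mL=2670/481 → turn +1·90°
n=6: pose=(6,-5,S); sL=120/89, sR=120/29; mL=1860/2581, mR=14160/2581; mL+mR=180/29 → advance +1; mR−mL=12300/2581 → turn +1·90°
n=7: pose=(6,-6,E); sL=3, sR=6/5; mL=-12/5, mR=21/5; mL+mR=9/5 → advance +1; mR−mL=33/5 → turn +1·90°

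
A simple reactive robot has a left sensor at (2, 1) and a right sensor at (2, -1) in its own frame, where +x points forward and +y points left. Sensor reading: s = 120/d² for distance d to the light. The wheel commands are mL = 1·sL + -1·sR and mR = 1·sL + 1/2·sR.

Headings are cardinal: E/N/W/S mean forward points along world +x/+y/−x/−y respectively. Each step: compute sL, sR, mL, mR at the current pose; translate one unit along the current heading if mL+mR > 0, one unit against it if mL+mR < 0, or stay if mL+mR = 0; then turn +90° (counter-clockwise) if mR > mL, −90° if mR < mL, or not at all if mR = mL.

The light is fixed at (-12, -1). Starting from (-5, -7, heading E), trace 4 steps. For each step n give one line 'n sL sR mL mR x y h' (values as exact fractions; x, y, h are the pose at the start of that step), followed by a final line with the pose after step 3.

0 60/53 12/13 144/689 1098/689 -5 -7 E
1 24/13 120/97 768/1261 3108/1261 -4 -7 N
2 5/3 30/13 -25/39 110/39 -4 -6 W
3 120/113 24/17 -672/1921 3396/1921 -5 -6 S
final -5 -7 E

n=0: pose=(-5,-7,E); sL=60/53, sR=12/13; mL=144/689, mR=1098/689; mL+mR=1242/689 → advance +1; mR−mL=18/13 → turn +1·90°
n=1: pose=(-4,-7,N); sL=24/13, sR=120/97; mL=768/1261, mR=3108/1261; mL+mR=3876/1261 → advance +1; mR−mL=180/97 → turn +1·90°
n=2: pose=(-4,-6,W); sL=5/3, sR=30/13; mL=-25/39, mR=110/39; mL+mR=85/39 → advance +1; mR−mL=45/13 → turn +1·90°
n=3: pose=(-5,-6,S); sL=120/113, sR=24/17; mL=-672/1921, mR=3396/1921; mL+mR=2724/1921 → advance +1; mR−mL=36/17 → turn +1·90°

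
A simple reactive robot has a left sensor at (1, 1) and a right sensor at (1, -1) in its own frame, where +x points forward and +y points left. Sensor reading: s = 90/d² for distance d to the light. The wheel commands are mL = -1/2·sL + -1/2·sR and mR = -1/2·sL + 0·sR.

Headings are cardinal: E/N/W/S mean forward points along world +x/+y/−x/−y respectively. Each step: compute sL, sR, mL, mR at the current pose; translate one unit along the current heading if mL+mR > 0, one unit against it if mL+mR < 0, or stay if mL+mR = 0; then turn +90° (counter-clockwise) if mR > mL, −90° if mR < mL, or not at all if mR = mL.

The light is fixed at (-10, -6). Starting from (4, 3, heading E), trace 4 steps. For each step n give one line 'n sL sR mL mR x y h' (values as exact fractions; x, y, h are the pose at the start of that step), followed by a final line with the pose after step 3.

n=0: pose=(4,3,E); sL=18/65, sR=90/289; mL=-5526/18785, mR=-9/65; mL+mR=-8127/18785 → advance -1; mR−mL=45/289 → turn +1·90°
n=1: pose=(3,3,N); sL=45/122, sR=45/148; mL=-6075/18056, mR=-45/244; mL+mR=-9405/18056 → advance -1; mR−mL=45/296 → turn +1·90°
n=2: pose=(3,2,W); sL=90/193, sR=2/5; mL=-418/965, mR=-45/193; mL+mR=-643/965 → advance -1; mR−mL=1/5 → turn +1·90°
n=3: pose=(4,2,S); sL=45/137, sR=45/109; mL=-5535/14933, mR=-45/274; mL+mR=-15975/29866 → advance -1; mR−mL=45/218 → turn +1·90°

0 18/65 90/289 -5526/18785 -9/65 4 3 E
1 45/122 45/148 -6075/18056 -45/244 3 3 N
2 90/193 2/5 -418/965 -45/193 3 2 W
3 45/137 45/109 -5535/14933 -45/274 4 2 S
final 4 3 E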